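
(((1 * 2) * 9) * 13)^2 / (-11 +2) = -6084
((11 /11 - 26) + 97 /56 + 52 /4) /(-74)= 575 /4144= 0.14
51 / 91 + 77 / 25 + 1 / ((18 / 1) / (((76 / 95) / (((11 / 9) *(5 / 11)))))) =8464 / 2275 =3.72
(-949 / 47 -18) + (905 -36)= 39048 / 47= 830.81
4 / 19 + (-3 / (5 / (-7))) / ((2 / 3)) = 1237 / 190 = 6.51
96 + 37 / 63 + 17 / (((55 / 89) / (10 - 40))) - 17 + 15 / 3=-513295 / 693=-740.69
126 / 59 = 2.14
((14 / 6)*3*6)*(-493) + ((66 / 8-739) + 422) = -84059 / 4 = -21014.75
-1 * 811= -811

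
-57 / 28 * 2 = -57 / 14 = -4.07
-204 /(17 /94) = -1128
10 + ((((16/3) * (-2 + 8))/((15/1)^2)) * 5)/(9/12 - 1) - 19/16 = 4297/720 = 5.97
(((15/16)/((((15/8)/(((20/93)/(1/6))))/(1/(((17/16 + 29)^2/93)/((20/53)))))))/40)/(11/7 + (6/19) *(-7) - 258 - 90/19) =-1021440/429530256857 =-0.00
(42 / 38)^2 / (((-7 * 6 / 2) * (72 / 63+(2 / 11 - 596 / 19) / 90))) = -72765 / 996113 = -0.07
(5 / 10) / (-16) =-1 / 32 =-0.03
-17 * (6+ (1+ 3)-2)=-136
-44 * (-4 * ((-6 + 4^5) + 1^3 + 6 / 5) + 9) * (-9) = -8062164 / 5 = -1612432.80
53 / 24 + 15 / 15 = 77 / 24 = 3.21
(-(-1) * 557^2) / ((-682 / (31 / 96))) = -310249 / 2112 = -146.90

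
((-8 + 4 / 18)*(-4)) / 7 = 40 / 9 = 4.44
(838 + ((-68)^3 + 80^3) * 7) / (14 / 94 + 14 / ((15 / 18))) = 325196290 / 3983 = 81646.07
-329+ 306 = -23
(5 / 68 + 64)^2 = 18983449 / 4624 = 4105.42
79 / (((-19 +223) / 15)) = 5.81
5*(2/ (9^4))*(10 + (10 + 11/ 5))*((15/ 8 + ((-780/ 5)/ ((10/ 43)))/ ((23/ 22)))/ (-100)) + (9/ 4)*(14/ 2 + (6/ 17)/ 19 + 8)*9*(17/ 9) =366153150179/ 637146000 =574.68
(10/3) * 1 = 10/3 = 3.33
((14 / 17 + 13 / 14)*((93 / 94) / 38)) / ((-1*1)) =-38781 / 850136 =-0.05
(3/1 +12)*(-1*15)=-225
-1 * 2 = -2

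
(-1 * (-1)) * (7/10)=7/10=0.70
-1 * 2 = -2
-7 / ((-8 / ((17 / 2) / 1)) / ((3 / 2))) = 357 / 32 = 11.16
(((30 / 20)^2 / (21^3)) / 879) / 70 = 1 / 253257480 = 0.00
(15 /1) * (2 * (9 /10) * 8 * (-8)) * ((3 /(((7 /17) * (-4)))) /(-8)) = -2754 /7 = -393.43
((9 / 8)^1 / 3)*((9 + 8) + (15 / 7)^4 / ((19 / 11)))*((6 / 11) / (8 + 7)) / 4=1998597 / 20072360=0.10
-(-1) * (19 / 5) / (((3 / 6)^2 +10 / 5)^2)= 304 / 405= 0.75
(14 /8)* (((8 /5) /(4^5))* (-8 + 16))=0.02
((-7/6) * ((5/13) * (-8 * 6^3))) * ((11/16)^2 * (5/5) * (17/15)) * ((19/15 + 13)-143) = -27804469/520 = -53470.13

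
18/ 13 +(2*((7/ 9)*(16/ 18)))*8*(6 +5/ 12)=228598/ 3159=72.36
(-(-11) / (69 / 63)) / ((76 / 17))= 3927 / 1748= 2.25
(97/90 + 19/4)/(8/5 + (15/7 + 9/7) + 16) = 7343/26496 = 0.28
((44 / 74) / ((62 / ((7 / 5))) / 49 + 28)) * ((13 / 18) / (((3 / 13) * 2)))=637637 / 19808172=0.03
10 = 10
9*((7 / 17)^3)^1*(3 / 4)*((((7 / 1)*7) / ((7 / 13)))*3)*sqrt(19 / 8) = 2528253*sqrt(38) / 78608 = 198.26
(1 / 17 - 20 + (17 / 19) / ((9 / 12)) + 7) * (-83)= 944872 / 969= 975.10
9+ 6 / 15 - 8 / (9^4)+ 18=898817 / 32805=27.40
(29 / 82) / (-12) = -29 / 984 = -0.03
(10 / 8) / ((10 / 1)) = 1 / 8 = 0.12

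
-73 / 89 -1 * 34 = -3099 / 89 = -34.82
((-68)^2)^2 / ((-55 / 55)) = -21381376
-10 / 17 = -0.59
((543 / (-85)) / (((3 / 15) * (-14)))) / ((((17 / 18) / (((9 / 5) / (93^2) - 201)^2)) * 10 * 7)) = 160952015736 / 115440125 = 1394.25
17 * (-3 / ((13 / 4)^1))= -204 / 13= -15.69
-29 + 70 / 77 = -309 / 11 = -28.09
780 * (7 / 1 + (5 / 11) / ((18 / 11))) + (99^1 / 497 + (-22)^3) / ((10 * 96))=901053081 / 159040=5665.58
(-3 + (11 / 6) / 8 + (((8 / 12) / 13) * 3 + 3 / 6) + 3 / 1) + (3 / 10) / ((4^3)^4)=0.88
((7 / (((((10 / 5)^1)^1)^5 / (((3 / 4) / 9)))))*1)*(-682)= -12.43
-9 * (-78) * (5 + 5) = 7020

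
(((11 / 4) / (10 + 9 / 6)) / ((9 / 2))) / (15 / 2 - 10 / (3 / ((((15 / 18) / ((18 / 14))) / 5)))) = 198 / 26335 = 0.01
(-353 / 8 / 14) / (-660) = 353 / 73920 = 0.00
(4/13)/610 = 2/3965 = 0.00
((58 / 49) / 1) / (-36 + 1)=-58 / 1715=-0.03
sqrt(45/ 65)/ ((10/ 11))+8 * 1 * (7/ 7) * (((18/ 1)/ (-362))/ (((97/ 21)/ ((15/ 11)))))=-22680/ 193127+33 * sqrt(13)/ 130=0.80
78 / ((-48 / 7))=-91 / 8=-11.38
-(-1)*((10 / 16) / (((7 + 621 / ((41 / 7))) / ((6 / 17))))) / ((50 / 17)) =123 / 185360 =0.00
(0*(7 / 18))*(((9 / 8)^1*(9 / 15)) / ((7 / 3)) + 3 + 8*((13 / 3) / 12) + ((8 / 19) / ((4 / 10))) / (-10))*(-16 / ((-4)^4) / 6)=0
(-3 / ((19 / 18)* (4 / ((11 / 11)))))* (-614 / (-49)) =-8289 / 931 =-8.90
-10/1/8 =-1.25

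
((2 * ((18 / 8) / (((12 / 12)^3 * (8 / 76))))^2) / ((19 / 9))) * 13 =180063 / 32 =5626.97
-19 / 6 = -3.17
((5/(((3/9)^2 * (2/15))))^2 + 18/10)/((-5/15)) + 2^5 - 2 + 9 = -6833703/20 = -341685.15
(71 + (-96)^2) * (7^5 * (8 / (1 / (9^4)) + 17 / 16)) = 131085436403425 / 16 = 8192839775214.06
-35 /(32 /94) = -1645 /16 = -102.81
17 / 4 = 4.25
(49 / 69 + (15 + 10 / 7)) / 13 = 8278 / 6279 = 1.32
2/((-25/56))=-112/25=-4.48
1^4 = 1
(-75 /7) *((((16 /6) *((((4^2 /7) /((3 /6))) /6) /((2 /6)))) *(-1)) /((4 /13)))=10400 /49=212.24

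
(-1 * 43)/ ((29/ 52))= -2236/ 29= -77.10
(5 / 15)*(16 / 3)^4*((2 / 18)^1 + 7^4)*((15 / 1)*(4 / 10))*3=2832465920 / 243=11656238.35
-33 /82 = -0.40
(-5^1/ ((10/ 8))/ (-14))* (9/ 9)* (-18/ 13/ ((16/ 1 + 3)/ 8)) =-288/ 1729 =-0.17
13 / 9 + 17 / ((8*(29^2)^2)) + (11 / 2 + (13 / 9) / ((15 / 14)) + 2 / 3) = 6843653251 / 763863480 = 8.96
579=579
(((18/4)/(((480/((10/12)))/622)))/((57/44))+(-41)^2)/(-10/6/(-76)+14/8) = 1536493/1616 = 950.80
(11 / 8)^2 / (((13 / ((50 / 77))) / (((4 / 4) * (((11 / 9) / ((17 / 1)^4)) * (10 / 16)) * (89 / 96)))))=1346125 / 1681089306624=0.00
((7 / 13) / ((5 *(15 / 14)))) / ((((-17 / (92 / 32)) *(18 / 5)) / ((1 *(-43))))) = 48461 / 238680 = 0.20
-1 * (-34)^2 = -1156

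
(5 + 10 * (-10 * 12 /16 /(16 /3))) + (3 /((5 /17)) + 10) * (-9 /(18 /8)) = -7189 /80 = -89.86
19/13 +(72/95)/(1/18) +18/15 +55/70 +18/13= 63883/3458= 18.47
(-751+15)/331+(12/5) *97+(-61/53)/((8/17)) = 160083861/701720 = 228.13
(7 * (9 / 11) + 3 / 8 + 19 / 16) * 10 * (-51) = -327165 / 88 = -3717.78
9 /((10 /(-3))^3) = -243 /1000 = -0.24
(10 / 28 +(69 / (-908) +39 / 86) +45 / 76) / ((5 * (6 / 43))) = 861199 / 452865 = 1.90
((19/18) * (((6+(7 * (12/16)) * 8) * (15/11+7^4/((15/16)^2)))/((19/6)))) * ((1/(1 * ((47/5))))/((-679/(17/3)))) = -1839968752/47390805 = -38.83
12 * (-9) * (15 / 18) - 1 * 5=-95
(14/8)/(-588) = -1/336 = -0.00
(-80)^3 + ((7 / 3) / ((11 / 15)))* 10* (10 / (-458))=-1289729750 / 2519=-512000.69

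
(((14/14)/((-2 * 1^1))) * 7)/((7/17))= -8.50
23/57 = 0.40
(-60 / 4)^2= 225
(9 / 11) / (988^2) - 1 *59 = -633517447 / 10737584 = -59.00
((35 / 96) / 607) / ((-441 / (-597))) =995 / 1223712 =0.00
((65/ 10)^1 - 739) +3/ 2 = -731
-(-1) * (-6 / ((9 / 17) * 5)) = -34 / 15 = -2.27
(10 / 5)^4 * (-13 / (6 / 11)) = -1144 / 3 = -381.33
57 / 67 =0.85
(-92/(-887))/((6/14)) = 644/2661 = 0.24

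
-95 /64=-1.48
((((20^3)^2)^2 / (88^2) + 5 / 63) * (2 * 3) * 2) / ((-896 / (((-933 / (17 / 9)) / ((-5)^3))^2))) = -18952982899202843887563 / 171348100000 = -110610989554.03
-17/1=-17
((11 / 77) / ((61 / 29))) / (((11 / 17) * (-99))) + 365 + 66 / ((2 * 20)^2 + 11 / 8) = 2174600208806 / 5957153433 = 365.04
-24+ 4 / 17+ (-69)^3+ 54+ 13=-5583918 / 17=-328465.76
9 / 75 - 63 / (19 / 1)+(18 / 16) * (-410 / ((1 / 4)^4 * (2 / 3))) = -84133518 / 475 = -177123.20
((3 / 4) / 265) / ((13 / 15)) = 9 / 2756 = 0.00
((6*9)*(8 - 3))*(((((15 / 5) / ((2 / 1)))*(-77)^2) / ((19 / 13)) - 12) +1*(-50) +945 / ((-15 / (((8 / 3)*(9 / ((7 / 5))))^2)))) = -3372640.04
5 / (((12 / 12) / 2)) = 10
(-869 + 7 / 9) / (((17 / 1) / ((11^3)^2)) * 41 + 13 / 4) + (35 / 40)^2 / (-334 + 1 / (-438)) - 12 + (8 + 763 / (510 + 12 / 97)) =-102753383481206820473 / 381105106889020128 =-269.62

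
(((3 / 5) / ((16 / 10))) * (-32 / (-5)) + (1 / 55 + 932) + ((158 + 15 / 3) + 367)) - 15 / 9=241354 / 165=1462.75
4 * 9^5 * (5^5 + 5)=739293480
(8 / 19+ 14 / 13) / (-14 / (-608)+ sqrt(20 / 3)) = -124320 / 24026249+ 3599360 *sqrt(15) / 24026249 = 0.58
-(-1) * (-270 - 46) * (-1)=316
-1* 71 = -71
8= 8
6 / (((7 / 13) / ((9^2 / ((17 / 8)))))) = 50544 / 119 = 424.74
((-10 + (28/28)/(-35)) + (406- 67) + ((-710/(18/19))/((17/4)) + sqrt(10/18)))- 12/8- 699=-5867671/10710 + sqrt(5)/3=-547.12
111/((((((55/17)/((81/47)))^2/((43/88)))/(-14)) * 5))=-63351566019/1470089500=-43.09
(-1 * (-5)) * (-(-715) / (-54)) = -3575 / 54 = -66.20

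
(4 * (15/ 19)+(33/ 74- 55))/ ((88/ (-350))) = 12646025/ 61864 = 204.42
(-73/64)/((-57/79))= 5767/3648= 1.58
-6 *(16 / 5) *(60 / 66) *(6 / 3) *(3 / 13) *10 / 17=-11520 / 2431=-4.74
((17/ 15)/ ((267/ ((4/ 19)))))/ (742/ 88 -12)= -2992/ 11946915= -0.00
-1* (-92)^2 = -8464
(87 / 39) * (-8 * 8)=-1856 / 13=-142.77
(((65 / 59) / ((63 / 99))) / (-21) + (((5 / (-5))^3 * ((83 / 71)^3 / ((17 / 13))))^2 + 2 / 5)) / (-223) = -2905858954057980064 / 358007519742055231755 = -0.01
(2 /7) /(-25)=-2 /175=-0.01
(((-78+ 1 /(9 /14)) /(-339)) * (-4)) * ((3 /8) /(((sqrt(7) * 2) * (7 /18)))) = -344 * sqrt(7) /5537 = -0.16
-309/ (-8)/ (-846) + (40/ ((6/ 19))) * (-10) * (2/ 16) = -119101/ 752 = -158.38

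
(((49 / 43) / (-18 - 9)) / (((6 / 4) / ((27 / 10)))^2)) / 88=-147 / 94600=-0.00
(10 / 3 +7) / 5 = 31 / 15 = 2.07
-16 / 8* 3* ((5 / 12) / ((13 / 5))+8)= -48.96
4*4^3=256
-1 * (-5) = 5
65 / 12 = 5.42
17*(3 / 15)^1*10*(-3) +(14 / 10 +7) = -468 / 5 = -93.60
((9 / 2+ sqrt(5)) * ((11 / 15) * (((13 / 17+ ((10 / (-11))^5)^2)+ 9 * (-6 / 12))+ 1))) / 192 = -2072180487893 / 51308941756160 - 2072180487893 * sqrt(5) / 230890237902720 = -0.06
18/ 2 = 9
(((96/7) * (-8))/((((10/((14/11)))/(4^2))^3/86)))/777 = -102.54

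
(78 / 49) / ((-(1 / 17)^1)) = -27.06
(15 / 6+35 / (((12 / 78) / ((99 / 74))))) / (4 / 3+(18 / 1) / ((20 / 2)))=681225 / 6956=97.93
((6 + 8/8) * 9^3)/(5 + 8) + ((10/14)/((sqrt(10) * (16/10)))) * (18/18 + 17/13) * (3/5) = 392.73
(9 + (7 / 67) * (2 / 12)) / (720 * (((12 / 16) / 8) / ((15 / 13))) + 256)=3625 / 126429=0.03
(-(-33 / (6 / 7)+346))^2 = 378225 / 4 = 94556.25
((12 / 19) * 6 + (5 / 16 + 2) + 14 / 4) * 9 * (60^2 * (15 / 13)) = 88664625 / 247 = 358966.09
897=897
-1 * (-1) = 1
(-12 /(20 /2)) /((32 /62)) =-93 /40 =-2.32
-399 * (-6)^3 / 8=10773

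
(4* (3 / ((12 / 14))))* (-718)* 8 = -80416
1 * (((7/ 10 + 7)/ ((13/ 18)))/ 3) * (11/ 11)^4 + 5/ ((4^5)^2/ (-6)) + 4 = 257424433/ 34078720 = 7.55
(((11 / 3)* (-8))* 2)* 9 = -528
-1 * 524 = -524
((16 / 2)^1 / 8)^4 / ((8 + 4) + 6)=1 / 18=0.06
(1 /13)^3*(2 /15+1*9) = 137 /32955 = 0.00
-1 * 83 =-83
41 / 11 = 3.73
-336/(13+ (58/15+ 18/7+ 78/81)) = -317520/19279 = -16.47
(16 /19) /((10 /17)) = 136 /95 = 1.43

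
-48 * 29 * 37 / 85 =-51504 / 85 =-605.93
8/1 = 8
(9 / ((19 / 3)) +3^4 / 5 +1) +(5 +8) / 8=15387 / 760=20.25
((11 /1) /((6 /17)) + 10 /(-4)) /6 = 43 /9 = 4.78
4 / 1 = 4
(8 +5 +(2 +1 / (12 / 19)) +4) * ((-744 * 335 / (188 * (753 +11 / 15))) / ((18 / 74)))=-474542575 / 3188292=-148.84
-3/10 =-0.30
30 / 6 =5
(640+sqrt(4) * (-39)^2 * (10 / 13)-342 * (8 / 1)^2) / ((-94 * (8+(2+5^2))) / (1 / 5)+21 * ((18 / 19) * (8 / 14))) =179626 / 156167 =1.15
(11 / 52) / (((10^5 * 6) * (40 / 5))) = 11 / 249600000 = 0.00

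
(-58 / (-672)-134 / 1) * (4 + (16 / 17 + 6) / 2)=-5714365 / 5712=-1000.41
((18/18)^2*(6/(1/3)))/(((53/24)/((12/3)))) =1728/53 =32.60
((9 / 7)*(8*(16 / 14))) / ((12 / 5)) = 240 / 49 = 4.90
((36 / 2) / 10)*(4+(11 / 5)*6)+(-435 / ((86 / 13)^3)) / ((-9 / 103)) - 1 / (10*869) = 1996285411763 / 41454949800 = 48.16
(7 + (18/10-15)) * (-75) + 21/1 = 486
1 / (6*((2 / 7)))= 7 / 12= 0.58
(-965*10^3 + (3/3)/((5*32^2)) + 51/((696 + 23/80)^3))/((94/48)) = -2561853470026080633738219/5198925436770924160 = -492765.96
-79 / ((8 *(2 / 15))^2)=-17775 / 256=-69.43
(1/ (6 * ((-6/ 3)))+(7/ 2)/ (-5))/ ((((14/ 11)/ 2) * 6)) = -517/ 2520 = -0.21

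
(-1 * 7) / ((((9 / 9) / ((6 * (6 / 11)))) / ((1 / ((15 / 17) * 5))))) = -1428 / 275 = -5.19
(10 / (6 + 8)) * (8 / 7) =40 / 49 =0.82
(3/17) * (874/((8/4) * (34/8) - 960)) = -5244/32351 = -0.16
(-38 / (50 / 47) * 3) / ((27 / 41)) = -36613 / 225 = -162.72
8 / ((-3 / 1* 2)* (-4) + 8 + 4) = 2 / 9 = 0.22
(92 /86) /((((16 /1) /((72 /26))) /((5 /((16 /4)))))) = 1035 /4472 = 0.23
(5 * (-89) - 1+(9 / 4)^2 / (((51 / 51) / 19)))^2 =31326409 / 256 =122368.79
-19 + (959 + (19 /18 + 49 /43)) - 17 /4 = 1451939 /1548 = 937.95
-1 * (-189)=189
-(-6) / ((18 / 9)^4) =3 / 8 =0.38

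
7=7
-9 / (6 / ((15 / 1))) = -45 / 2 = -22.50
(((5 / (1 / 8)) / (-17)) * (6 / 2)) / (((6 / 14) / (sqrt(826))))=-280 * sqrt(826) / 17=-473.37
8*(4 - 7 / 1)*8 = -192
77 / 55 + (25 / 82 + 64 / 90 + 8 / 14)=15433 / 5166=2.99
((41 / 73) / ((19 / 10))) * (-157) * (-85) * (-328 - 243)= -3124197950 / 1387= -2252485.90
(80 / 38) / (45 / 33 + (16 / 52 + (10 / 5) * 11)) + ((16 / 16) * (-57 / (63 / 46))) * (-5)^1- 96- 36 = 20579098 / 270123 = 76.18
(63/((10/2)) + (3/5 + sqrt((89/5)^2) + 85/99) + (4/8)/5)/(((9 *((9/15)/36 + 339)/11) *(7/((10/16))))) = 158195/15377796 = 0.01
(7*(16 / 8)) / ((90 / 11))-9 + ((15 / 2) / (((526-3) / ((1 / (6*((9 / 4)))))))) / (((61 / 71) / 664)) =-9285584 / 1435635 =-6.47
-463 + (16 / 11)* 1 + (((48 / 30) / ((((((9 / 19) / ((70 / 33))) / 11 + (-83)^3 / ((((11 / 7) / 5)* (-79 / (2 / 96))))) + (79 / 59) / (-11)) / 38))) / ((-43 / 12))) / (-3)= -171375479643556429 / 371317399204499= -461.53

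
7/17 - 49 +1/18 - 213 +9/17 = -79867/306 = -261.00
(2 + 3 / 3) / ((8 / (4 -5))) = -3 / 8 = -0.38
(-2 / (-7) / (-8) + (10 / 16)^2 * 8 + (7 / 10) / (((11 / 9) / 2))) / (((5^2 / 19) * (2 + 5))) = 247817 / 539000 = 0.46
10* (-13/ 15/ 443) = -0.02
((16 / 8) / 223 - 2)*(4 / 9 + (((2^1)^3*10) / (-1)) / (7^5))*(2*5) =-8.75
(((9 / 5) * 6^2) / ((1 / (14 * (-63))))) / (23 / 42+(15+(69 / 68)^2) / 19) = -527235101568 / 12834425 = -41079.76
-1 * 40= -40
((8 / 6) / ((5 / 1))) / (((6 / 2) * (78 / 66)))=44 / 585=0.08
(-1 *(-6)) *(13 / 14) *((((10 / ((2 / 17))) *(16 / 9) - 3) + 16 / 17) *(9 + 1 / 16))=42987425 / 5712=7525.81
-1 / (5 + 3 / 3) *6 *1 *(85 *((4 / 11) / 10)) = -34 / 11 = -3.09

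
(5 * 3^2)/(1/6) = 270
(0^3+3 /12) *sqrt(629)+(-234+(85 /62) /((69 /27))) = -332919 /1426+sqrt(629) /4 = -227.19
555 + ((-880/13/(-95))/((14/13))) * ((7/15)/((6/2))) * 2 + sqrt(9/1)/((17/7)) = 8087872/14535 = 556.44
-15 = -15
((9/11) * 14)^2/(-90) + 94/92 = -12137/27830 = -0.44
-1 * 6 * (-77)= 462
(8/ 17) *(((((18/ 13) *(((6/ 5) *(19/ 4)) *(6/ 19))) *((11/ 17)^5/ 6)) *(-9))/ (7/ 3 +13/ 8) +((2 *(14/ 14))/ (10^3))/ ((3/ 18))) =-0.04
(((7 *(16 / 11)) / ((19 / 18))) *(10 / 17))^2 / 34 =203212800 / 214604753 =0.95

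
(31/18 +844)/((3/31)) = 471913/54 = 8739.13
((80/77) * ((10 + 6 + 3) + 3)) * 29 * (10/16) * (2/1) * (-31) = -179800/7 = -25685.71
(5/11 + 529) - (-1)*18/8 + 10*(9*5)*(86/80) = 11170/11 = 1015.45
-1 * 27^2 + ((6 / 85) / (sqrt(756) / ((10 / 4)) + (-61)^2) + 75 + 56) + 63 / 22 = -77044852849721 / 129457482374 - 72 * sqrt(21) / 5884431017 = -595.14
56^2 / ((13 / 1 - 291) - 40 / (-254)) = -199136 / 17643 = -11.29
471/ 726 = 157/ 242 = 0.65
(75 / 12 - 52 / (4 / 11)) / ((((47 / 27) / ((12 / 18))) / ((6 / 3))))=-104.74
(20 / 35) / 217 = 4 / 1519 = 0.00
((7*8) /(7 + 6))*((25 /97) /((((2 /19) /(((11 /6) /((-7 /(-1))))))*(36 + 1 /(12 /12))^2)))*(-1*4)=-41800 /5178927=-0.01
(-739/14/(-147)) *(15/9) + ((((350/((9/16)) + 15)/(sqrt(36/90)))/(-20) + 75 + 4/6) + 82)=977129/6174 - 1147 *sqrt(10)/72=107.89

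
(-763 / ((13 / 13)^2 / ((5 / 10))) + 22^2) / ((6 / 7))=1435 / 12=119.58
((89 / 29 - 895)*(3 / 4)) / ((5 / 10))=-38799 / 29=-1337.90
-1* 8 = -8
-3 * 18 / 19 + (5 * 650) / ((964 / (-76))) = -1186264 / 4579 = -259.07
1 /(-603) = -1 /603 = -0.00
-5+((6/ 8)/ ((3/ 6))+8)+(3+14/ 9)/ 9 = 811/ 162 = 5.01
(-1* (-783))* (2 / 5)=1566 / 5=313.20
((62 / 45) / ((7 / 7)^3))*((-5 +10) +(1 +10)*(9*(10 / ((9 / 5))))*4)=3038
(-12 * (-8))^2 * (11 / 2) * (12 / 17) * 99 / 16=3763584 / 17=221387.29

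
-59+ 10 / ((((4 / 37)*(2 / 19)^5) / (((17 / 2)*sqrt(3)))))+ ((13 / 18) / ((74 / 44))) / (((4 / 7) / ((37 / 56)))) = -16849 / 288+ 7787331355*sqrt(3) / 128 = 105375359.95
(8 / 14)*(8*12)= 54.86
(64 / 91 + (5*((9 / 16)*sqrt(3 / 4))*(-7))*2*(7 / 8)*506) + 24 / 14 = 220 / 91 - 557865*sqrt(3) / 64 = -15095.25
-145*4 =-580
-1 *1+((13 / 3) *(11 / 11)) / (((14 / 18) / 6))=32.43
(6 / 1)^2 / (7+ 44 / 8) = 72 / 25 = 2.88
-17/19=-0.89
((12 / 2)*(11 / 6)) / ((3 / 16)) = 176 / 3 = 58.67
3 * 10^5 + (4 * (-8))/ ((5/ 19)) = 1499392/ 5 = 299878.40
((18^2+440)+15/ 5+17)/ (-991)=-784/ 991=-0.79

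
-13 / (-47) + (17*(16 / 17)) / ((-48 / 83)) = -3862 / 141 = -27.39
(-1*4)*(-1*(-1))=-4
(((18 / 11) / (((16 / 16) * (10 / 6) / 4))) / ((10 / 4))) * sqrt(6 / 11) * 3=1296 * sqrt(66) / 3025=3.48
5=5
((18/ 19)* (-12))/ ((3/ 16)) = -60.63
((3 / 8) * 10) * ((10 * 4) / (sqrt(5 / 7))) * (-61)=-1830 * sqrt(35)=-10826.43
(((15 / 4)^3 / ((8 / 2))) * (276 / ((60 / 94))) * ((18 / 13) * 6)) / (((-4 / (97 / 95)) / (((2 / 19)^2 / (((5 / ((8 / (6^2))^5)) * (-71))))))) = 104857 / 512799417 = 0.00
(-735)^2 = 540225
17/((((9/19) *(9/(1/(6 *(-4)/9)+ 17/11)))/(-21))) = -232883/2376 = -98.01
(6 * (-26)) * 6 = -936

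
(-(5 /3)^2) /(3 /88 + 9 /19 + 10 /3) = -41800 /57801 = -0.72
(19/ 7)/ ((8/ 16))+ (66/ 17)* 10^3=462646/ 119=3887.78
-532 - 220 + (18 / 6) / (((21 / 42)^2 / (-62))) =-1496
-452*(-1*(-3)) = -1356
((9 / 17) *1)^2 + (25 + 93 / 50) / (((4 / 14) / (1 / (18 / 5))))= 2746049 / 104040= 26.39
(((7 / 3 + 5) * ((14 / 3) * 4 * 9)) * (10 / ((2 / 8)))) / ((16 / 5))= 15400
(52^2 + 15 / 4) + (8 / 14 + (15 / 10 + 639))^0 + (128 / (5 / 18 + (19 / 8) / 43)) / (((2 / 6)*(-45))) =55326041 / 20620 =2683.13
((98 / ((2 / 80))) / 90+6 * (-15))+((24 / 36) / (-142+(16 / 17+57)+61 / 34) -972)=-25637506 / 25173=-1018.45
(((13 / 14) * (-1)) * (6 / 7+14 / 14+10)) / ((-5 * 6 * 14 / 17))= 18343 / 41160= 0.45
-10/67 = -0.15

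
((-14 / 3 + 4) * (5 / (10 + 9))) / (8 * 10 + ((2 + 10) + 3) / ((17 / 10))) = -17 / 8607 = -0.00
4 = 4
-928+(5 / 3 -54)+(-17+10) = -2962 / 3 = -987.33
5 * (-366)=-1830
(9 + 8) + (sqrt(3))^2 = 20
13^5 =371293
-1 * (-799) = 799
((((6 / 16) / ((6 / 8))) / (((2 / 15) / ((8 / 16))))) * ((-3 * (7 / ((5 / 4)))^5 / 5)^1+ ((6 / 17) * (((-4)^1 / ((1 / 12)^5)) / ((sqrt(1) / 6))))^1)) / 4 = -52570287072 / 53125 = -989558.34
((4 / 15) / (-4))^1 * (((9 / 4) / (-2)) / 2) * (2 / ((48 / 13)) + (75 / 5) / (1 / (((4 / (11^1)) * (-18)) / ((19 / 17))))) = -437923 / 133760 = -3.27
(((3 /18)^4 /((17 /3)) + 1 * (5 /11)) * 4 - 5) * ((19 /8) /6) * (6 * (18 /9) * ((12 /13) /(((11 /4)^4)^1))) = -78126784 /320330439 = -0.24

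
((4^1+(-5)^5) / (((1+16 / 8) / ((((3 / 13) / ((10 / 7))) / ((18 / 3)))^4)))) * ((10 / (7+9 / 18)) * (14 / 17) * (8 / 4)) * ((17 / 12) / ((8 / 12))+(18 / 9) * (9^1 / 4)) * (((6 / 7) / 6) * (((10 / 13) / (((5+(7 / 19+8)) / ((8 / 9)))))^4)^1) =-1656251102808736 / 213021368737565300545113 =-0.00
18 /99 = 2 /11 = 0.18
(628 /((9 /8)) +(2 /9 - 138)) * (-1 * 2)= -7568 /9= -840.89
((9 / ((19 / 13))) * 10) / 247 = 90 / 361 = 0.25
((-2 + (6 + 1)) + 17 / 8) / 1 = 57 / 8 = 7.12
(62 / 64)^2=961 / 1024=0.94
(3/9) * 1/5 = 1/15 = 0.07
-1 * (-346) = 346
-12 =-12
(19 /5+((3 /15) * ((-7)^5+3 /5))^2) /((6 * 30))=62767.82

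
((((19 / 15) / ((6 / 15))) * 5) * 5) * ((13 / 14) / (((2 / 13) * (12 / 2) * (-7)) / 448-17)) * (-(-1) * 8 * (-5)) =12844000 / 74319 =172.82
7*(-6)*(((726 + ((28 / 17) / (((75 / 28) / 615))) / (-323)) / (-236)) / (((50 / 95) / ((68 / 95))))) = 417903906 / 2382125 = 175.43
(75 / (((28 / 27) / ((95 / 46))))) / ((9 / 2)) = 33.19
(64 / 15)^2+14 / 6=20.54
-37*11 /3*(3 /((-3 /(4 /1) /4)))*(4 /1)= 26048 /3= 8682.67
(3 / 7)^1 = 3 / 7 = 0.43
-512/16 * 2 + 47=-17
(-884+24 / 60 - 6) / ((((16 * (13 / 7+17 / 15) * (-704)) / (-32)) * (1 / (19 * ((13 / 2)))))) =-720993 / 6908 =-104.37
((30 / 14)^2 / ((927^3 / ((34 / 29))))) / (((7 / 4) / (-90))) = -34000 / 97824199221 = -0.00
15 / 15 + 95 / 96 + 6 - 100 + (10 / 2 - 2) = -8545 / 96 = -89.01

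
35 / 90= 0.39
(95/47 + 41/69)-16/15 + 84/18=100784/16215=6.22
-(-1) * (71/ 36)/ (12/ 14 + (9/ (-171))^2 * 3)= 179417/ 78732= 2.28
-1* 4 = -4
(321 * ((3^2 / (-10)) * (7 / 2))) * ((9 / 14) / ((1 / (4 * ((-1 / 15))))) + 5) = -488241 / 100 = -4882.41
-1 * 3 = -3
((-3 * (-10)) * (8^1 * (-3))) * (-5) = 3600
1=1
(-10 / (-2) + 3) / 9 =8 / 9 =0.89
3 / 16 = 0.19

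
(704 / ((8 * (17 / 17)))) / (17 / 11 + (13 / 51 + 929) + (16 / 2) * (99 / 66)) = 49368 / 528911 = 0.09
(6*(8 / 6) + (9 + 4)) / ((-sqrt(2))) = -14.85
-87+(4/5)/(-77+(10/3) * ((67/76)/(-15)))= -11485803/132005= -87.01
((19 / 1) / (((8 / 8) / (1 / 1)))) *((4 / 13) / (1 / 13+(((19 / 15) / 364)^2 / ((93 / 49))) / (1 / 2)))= 75.99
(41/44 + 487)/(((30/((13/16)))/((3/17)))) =279097/119680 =2.33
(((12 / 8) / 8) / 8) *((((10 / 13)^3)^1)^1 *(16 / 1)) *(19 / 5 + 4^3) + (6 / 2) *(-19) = -99804 / 2197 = -45.43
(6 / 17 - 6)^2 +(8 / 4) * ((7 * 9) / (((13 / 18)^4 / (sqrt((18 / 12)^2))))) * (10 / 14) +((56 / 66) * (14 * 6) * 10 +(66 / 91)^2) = 1241.34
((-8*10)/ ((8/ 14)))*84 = -11760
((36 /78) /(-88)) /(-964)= 3 /551408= 0.00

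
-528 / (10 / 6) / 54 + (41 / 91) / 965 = -1545421 / 263445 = -5.87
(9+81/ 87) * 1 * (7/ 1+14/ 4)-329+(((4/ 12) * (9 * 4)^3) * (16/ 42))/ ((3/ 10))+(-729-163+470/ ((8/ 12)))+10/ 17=66733490/ 3451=19337.44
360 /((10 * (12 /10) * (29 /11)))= 330 /29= 11.38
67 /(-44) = -1.52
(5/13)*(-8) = -40/13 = -3.08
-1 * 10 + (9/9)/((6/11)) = -49/6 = -8.17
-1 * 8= -8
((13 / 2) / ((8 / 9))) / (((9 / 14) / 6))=273 / 4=68.25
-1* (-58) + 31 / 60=3511 / 60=58.52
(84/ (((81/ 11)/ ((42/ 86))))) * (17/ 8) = 9163/ 774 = 11.84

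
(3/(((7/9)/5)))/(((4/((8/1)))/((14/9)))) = 60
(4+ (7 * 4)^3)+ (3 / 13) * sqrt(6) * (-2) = 21956 - 6 * sqrt(6) / 13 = 21954.87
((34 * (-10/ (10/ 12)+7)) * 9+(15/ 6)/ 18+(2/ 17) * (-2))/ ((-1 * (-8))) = -936419/ 4896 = -191.26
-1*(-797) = 797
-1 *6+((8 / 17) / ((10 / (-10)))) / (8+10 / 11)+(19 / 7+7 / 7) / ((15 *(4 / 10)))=-13579 / 2499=-5.43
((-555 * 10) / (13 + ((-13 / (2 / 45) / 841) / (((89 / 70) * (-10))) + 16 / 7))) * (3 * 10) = -174473019000 / 16046351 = -10873.07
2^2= 4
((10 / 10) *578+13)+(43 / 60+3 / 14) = 248611 / 420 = 591.93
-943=-943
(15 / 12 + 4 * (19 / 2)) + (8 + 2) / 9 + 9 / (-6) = 1399 / 36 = 38.86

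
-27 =-27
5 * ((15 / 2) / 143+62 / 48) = 23065 / 3432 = 6.72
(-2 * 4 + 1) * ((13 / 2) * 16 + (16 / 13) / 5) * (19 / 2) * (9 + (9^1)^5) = -26611771032 / 65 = -409411862.03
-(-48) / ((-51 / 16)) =-256 / 17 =-15.06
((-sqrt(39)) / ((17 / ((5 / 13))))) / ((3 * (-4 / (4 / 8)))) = 5 * sqrt(39) / 5304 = 0.01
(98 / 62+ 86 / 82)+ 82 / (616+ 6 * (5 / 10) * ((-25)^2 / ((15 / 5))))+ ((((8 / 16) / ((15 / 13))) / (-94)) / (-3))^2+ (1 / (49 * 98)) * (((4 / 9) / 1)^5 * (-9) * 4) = 59177175319123601479 / 21955090774930815600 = 2.70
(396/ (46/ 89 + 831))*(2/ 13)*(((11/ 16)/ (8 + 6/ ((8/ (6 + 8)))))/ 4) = 96921/ 142385620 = 0.00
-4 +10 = 6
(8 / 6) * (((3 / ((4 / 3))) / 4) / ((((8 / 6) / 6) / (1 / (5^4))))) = 27 / 5000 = 0.01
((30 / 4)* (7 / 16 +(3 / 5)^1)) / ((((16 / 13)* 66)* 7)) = 1079 / 78848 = 0.01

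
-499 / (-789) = 499 / 789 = 0.63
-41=-41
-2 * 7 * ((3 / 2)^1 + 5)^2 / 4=-1183 / 8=-147.88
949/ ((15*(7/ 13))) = 12337/ 105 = 117.50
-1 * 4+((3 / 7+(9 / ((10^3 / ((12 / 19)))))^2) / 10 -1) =-7829182397 / 1579375000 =-4.96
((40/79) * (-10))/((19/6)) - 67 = -102967/1501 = -68.60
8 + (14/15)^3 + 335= 1160369/3375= 343.81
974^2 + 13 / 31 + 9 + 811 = 29434389 / 31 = 949496.42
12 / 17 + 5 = 97 / 17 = 5.71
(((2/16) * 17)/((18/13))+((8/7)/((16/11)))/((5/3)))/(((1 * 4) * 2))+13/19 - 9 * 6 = -40652051/766080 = -53.07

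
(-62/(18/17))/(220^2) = -0.00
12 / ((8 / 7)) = 10.50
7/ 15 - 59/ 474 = 811/ 2370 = 0.34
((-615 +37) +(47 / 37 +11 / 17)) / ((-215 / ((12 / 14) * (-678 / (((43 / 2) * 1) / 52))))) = -153302677632 / 40705735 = -3766.12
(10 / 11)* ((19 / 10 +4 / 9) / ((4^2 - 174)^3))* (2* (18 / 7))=-211 / 75928006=-0.00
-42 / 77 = -6 / 11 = -0.55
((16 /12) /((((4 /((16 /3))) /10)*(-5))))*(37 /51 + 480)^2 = -19234665248 /23409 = -821678.21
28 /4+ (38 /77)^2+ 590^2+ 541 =348648.24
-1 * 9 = -9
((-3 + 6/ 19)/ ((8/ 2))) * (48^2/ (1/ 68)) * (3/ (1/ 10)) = -59927040/ 19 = -3154054.74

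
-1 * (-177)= 177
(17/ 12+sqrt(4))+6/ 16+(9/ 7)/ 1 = 853/ 168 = 5.08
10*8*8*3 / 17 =1920 / 17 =112.94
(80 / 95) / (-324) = -4 / 1539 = -0.00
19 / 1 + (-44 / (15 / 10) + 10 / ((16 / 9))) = -113 / 24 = -4.71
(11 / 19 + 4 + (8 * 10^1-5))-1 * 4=1436 / 19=75.58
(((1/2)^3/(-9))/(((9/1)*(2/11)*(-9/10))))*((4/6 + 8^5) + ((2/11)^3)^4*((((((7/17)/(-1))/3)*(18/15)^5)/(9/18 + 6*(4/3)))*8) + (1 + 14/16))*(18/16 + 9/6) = 15604612479432877681873463/19235119384318749120000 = 811.26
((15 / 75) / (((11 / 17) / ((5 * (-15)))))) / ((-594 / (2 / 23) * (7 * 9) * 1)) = 85 / 1577961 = 0.00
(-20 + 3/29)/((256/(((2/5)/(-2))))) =577/37120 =0.02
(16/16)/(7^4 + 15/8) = 8/19223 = 0.00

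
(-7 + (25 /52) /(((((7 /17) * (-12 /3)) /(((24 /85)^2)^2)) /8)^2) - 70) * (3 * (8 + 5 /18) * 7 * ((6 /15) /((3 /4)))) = -11025223123879563604 /1544427266484375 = -7138.71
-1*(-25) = 25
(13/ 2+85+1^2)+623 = 1431/ 2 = 715.50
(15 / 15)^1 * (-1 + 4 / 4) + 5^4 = 625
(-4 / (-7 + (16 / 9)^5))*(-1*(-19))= -7.06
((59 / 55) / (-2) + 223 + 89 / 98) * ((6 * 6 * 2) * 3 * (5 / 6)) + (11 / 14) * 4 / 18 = 195044635 / 4851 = 40207.10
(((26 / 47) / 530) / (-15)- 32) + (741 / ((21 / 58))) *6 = 12247.43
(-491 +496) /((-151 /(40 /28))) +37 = 39059 /1057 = 36.95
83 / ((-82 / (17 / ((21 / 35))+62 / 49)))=-361133 / 12054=-29.96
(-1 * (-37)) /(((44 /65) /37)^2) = 214008925 /1936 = 110541.80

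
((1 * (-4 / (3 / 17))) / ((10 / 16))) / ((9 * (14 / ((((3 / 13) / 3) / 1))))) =-272 / 12285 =-0.02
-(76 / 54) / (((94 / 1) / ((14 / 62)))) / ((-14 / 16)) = 152 / 39339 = 0.00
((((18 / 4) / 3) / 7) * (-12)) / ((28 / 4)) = -18 / 49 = -0.37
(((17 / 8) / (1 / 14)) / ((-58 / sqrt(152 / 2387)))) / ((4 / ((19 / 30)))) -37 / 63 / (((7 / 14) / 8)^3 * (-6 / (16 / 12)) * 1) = 303104 / 567 -323 * sqrt(90706) / 4746720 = 534.55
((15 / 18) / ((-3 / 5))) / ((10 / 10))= -25 / 18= -1.39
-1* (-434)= 434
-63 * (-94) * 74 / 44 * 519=56860083 / 11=5169098.45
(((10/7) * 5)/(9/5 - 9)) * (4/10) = -25/63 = -0.40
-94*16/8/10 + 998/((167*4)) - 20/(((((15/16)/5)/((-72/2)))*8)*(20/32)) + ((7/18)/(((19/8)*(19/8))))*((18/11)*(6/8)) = 4978841009/6631570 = 750.78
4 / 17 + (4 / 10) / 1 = 54 / 85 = 0.64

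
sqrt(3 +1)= 2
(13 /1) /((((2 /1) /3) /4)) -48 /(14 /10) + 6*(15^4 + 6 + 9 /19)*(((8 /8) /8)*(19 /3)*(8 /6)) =2244968 /7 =320709.71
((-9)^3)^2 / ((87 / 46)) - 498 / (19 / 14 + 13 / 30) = 765225423 / 2726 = 280713.65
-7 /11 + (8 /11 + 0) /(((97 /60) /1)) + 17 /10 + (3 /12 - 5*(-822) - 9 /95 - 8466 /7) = 1647439229 /567644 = 2902.24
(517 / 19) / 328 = 517 / 6232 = 0.08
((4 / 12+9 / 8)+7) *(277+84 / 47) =2659909 / 1128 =2358.08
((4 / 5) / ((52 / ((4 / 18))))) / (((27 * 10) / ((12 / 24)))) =0.00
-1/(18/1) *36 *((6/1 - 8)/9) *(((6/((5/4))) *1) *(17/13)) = 544/195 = 2.79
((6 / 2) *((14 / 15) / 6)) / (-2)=-7 / 30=-0.23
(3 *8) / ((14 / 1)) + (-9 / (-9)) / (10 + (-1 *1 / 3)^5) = 4407 / 2429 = 1.81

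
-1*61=-61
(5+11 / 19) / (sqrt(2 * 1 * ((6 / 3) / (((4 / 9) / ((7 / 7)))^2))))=212 / 171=1.24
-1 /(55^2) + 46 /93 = 139057 /281325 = 0.49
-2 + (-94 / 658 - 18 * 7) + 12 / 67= -60015 / 469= -127.96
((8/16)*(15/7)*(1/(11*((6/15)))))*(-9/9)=-75/308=-0.24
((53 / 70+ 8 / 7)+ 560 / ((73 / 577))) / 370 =3232587 / 270100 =11.97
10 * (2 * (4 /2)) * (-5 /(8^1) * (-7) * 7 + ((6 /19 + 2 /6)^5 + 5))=860184939505 /601692057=1429.61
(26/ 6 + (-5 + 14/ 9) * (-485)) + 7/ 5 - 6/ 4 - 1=150641/ 90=1673.79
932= 932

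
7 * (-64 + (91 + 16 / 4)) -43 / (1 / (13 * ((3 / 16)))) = 1795 / 16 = 112.19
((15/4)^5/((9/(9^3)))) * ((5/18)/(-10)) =-6834375/4096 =-1668.55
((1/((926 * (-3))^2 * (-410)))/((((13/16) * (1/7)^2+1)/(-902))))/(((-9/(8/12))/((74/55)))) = -29008/1037926464975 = -0.00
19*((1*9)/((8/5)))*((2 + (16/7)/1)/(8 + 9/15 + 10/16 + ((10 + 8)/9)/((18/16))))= 1154250/27727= 41.63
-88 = -88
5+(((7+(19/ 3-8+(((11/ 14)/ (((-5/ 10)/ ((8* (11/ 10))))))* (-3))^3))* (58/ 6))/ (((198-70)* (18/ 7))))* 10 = 16650799531/ 793800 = 20976.06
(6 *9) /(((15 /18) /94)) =30456 /5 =6091.20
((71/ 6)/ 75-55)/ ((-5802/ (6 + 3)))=24679/ 290100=0.09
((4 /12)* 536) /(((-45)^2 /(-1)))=-536 /6075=-0.09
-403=-403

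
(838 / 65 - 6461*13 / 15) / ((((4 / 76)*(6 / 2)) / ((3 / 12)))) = -8845.51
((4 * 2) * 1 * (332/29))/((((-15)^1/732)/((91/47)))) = -58973824/6815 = -8653.53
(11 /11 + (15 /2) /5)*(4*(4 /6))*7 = 140 /3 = 46.67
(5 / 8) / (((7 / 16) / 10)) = 100 / 7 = 14.29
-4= -4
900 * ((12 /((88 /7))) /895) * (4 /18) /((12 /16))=0.28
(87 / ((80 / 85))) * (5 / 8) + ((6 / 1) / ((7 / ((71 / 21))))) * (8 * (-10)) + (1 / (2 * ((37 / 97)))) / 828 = -8361445727 / 48037248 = -174.06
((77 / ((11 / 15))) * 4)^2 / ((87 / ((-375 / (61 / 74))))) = -1631700000 / 1769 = -922385.53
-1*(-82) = 82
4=4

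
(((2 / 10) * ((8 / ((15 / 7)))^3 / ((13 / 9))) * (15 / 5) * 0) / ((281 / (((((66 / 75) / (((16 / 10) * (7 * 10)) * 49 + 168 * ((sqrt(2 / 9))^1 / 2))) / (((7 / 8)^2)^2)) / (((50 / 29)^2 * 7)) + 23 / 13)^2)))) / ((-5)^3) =0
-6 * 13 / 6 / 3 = -13 / 3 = -4.33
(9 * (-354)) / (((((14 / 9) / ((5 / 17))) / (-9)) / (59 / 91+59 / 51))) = 1801730790 / 184093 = 9787.07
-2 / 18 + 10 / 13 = 0.66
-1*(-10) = 10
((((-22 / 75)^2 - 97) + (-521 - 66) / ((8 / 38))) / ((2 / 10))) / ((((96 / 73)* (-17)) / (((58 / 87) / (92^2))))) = 206038339 / 4053888000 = 0.05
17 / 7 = 2.43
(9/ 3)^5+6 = 249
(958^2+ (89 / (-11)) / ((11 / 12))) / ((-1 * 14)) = -55524188 / 847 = -65553.94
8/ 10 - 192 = -191.20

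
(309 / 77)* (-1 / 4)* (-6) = 927 / 154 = 6.02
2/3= 0.67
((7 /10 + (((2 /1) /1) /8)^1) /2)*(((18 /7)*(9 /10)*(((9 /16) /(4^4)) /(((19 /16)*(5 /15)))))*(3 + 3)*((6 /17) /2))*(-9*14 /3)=-59049 /217600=-0.27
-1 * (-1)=1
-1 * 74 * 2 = -148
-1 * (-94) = 94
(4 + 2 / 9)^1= 38 / 9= 4.22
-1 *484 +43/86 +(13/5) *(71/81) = -389789/810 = -481.22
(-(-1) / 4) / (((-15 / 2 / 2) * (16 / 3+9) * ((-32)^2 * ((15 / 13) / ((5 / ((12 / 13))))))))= -169 / 7925760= -0.00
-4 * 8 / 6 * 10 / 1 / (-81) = 160 / 243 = 0.66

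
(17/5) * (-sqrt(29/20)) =-17 * sqrt(145)/50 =-4.09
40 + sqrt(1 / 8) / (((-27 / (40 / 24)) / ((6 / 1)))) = 40 - 5* sqrt(2) / 54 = 39.87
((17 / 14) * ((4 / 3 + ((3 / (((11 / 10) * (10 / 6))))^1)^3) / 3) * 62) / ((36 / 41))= 17609705 / 107811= 163.34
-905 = -905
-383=-383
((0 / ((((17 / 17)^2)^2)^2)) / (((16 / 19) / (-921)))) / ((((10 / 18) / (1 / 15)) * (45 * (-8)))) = 0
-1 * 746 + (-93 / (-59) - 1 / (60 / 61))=-2638859 / 3540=-745.44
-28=-28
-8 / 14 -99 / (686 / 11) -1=-2167 / 686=-3.16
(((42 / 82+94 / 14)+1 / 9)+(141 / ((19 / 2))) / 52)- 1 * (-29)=46731043 / 1276002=36.62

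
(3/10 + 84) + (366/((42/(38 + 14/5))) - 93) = 346.84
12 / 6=2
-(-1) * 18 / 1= 18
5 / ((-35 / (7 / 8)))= -1 / 8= -0.12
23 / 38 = 0.61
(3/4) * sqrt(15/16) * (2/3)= sqrt(15)/8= 0.48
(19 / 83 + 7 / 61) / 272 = 435 / 344284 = 0.00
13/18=0.72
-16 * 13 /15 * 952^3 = -179462692864 /15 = -11964179524.27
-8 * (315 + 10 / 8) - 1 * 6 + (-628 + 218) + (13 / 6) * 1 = -17663 / 6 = -2943.83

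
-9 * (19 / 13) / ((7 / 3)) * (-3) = 1539 / 91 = 16.91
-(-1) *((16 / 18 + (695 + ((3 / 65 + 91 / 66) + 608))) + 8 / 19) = 319291351 / 244530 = 1305.73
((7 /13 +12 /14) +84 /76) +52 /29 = 215304 /50141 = 4.29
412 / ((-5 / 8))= -3296 / 5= -659.20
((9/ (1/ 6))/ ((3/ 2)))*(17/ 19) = 32.21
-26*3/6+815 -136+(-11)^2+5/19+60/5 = 15186/19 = 799.26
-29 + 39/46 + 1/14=-4521/161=-28.08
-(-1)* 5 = 5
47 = 47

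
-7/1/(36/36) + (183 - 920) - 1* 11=-755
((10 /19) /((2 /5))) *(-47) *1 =-1175 /19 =-61.84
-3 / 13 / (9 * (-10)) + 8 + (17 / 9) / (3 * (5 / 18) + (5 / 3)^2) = 665 / 78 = 8.53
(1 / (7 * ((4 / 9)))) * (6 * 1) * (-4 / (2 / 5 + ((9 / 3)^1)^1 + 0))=-270 / 119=-2.27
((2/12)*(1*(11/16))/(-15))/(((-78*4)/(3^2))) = 11/49920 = 0.00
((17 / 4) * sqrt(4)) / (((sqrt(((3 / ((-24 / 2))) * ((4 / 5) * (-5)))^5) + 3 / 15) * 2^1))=3.54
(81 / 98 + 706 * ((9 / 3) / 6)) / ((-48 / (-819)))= 1352325 / 224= 6037.17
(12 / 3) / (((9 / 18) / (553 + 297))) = 6800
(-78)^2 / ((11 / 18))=109512 / 11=9955.64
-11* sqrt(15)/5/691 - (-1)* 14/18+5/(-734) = 5093/6606 - 11* sqrt(15)/3455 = 0.76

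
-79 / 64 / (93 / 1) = -79 / 5952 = -0.01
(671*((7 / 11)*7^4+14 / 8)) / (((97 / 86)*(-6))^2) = 22411.35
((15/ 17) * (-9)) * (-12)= 1620/ 17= 95.29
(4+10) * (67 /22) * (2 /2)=42.64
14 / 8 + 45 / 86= 391 / 172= 2.27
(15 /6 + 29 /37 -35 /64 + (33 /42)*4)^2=9499036369 /274763776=34.57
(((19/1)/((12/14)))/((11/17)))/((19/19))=2261/66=34.26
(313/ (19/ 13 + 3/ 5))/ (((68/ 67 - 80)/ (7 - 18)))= 223795/ 10584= 21.14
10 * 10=100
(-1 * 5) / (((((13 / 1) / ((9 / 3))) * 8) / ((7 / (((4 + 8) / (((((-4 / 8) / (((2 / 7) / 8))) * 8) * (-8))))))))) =-980 / 13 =-75.38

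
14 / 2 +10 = 17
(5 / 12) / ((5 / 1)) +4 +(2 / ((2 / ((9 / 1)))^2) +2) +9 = 667 / 12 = 55.58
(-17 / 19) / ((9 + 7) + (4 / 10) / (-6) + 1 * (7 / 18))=-1530 / 27911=-0.05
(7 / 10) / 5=7 / 50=0.14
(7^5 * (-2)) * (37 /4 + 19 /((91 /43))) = -15930635 /26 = -612716.73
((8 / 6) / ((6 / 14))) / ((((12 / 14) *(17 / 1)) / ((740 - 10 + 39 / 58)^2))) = 88003002409 / 772038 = 113987.92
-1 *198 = -198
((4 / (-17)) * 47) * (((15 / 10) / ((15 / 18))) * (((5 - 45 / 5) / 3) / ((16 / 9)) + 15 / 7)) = -16497 / 595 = -27.73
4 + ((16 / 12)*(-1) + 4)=20 / 3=6.67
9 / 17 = 0.53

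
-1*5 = -5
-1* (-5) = 5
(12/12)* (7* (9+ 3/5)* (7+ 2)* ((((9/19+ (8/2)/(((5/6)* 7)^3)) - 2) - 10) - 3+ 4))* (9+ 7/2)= -1848654144/23275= -79426.60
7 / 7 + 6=7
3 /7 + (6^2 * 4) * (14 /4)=3531 /7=504.43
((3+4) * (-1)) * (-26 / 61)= 182 / 61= 2.98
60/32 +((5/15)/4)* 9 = 21/8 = 2.62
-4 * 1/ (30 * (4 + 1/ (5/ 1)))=-2/ 63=-0.03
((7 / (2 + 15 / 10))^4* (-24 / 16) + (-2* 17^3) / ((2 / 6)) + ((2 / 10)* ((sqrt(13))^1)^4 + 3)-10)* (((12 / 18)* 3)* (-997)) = 293867744 / 5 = 58773548.80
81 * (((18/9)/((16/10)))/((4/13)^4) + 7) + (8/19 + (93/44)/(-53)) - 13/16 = 134556432121/11342848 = 11862.67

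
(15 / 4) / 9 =5 / 12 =0.42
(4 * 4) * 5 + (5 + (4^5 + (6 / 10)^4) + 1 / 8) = 5546273 / 5000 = 1109.25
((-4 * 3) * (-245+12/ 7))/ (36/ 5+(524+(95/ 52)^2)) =92098240/ 16862881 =5.46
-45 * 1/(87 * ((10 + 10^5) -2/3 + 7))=-45/8701421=-0.00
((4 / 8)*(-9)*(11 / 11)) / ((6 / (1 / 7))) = -3 / 28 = -0.11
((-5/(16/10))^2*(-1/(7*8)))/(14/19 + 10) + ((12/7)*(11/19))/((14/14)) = 13561511/13891584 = 0.98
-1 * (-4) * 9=36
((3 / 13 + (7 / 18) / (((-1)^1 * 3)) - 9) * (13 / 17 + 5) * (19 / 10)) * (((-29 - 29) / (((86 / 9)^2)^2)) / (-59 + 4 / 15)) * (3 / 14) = -52695062973 / 21300607152032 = -0.00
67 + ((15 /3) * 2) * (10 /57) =3919 /57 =68.75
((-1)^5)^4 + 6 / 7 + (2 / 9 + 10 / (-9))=61 / 63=0.97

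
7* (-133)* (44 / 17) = -2409.65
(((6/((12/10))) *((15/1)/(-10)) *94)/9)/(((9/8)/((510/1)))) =-319600/9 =-35511.11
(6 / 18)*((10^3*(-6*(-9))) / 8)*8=18000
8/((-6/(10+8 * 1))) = -24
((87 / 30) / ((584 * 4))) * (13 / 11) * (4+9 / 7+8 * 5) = 119509 / 1798720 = 0.07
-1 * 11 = -11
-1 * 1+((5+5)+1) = 10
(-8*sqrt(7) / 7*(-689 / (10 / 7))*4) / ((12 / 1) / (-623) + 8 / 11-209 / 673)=50843448656*sqrt(7) / 9165595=14676.53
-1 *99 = -99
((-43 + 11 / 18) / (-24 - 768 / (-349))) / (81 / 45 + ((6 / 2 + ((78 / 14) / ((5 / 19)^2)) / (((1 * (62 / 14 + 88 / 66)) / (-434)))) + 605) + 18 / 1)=-805518175 / 2250231352272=-0.00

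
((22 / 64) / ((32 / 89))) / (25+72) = 979 / 99328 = 0.01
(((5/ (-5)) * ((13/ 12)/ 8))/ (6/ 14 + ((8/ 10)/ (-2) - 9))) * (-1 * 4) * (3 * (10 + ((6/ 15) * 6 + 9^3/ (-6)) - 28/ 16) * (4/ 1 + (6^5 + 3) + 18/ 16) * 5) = 62816954655/ 80384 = 781460.92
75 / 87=25 / 29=0.86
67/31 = 2.16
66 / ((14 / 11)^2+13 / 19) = 151734 / 5297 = 28.65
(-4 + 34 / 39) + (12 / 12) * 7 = 151 / 39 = 3.87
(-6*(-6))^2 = 1296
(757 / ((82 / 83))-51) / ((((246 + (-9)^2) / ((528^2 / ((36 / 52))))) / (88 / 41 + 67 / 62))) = 48433072385984 / 17040297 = 2842266.92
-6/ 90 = -1/ 15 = -0.07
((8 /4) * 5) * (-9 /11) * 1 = -90 /11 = -8.18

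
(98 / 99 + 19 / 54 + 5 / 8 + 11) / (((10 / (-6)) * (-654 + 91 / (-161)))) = 708607 / 59617800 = 0.01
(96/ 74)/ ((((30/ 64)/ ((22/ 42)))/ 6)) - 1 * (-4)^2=-9456/ 1295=-7.30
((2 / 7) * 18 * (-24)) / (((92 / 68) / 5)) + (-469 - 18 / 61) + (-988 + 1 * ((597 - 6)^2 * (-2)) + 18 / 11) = -75672885929 / 108031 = -700473.81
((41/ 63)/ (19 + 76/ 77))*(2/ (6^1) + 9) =12628/ 41553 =0.30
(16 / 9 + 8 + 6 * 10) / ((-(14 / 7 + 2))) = -157 / 9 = -17.44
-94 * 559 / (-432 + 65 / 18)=945828 / 7711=122.66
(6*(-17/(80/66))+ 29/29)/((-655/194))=161311/6550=24.63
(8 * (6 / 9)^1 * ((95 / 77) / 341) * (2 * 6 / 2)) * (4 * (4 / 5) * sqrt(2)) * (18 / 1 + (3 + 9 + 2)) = 311296 * sqrt(2) / 26257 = 16.77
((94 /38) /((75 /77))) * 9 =10857 /475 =22.86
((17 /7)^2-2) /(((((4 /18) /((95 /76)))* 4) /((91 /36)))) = 12415 /896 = 13.86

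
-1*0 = 0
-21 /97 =-0.22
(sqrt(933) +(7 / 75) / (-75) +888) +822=sqrt(933) +9618743 / 5625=1740.54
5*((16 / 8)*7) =70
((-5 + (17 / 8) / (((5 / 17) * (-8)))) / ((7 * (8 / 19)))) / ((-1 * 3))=35891 / 53760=0.67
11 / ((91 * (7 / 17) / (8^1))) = 1496 / 637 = 2.35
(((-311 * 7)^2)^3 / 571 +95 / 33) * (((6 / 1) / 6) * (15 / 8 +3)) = 22833783069953193180583 / 25124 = 908843459240295859.76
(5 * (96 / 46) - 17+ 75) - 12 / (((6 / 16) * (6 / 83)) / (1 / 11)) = 21398 / 759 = 28.19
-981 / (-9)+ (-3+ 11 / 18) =1919 / 18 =106.61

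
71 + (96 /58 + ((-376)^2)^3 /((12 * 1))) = 20486373018245297 /87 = 235475551933853.99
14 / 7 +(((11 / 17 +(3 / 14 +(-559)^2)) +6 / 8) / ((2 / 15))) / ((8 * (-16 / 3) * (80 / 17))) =-1338446131 / 114688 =-11670.32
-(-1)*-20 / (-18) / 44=5 / 198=0.03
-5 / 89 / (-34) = 5 / 3026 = 0.00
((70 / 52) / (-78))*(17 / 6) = -595 / 12168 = -0.05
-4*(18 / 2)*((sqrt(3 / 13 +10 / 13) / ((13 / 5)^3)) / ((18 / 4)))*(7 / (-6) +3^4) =-239500 / 6591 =-36.34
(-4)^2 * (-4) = -64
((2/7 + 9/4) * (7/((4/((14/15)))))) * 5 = 497/24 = 20.71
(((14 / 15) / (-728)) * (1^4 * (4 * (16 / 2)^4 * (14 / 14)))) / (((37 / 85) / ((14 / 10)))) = -67.56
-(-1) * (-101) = -101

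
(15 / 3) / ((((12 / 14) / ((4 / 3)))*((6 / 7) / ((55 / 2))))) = 13475 / 54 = 249.54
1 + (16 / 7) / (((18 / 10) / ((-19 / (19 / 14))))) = -151 / 9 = -16.78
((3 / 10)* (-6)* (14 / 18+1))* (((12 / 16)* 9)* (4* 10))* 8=-6912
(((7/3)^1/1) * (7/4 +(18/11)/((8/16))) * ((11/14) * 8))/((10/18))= 663/5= 132.60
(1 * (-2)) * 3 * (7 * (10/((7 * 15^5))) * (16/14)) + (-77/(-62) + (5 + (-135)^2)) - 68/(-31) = 400611367391/21971250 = 18233.44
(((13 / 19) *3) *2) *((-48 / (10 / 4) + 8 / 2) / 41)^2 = 23712 / 42025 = 0.56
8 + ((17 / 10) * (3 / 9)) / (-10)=2383 / 300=7.94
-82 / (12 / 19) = -129.83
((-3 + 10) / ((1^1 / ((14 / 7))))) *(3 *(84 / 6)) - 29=559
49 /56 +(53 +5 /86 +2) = 19241 /344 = 55.93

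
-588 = -588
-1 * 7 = -7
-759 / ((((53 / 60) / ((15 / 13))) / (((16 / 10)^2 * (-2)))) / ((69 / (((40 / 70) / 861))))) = 363617299584 / 689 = 527746443.52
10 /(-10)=-1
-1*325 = -325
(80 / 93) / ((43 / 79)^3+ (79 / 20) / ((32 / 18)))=0.36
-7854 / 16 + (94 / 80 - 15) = -5047 / 10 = -504.70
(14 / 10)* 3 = 21 / 5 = 4.20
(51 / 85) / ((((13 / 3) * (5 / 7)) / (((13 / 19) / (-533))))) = -63 / 253175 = -0.00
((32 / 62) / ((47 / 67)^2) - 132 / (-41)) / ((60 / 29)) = 86884087 / 42114585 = 2.06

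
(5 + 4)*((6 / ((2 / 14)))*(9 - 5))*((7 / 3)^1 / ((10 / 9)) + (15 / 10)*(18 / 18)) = 27216 / 5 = 5443.20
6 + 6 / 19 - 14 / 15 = 5.38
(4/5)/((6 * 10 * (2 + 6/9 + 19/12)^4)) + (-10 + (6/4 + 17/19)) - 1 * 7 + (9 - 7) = -3000482197/238034850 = -12.61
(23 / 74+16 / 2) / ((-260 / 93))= -11439 / 3848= -2.97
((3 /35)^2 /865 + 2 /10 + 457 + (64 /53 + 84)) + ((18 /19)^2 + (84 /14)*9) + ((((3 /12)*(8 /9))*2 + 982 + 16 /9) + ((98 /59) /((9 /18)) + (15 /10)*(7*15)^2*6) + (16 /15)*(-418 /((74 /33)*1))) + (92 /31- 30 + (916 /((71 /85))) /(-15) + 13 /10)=176238273245548058710943 /1753402215778431750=100512.18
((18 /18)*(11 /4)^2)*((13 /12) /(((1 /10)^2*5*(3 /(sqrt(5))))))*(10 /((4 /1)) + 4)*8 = 102245*sqrt(5) /36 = 6350.74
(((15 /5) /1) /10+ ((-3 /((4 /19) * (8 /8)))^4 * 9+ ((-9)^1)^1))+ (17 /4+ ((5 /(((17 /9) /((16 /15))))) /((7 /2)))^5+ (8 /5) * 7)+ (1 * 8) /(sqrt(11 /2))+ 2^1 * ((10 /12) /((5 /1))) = 8 * sqrt(22) /11+ 6801531017171092301 /18327196108032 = 371120.25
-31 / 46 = -0.67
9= 9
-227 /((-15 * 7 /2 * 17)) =454 /1785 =0.25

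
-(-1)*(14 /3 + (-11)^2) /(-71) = -377 /213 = -1.77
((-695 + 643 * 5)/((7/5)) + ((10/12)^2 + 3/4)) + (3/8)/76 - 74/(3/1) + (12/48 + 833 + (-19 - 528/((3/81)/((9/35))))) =-1074.80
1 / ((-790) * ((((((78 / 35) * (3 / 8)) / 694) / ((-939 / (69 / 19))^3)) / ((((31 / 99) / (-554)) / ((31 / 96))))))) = -32696502878449088 / 1027993029921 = -31806.15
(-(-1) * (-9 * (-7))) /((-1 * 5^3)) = -63 /125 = -0.50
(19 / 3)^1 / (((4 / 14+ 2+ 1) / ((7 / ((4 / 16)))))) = 3724 / 69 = 53.97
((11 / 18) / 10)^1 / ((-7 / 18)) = -11 / 70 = -0.16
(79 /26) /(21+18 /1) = 79 /1014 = 0.08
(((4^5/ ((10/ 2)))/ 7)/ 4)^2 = 65536/ 1225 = 53.50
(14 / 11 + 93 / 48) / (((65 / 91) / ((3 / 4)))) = 2373 / 704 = 3.37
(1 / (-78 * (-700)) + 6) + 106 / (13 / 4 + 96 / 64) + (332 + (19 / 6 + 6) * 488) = 1671475873 / 345800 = 4833.65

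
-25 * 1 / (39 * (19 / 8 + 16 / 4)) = -0.10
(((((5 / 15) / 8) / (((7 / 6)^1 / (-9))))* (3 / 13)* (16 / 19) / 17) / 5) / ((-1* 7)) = 0.00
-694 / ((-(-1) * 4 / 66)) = -11451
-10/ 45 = -2/ 9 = -0.22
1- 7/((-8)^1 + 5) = 10/3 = 3.33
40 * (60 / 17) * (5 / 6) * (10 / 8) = 147.06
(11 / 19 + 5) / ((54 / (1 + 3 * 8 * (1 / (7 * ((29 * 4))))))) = 583 / 5481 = 0.11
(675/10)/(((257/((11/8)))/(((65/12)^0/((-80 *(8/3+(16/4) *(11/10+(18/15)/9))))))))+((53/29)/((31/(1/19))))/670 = -443743049/752941411840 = -0.00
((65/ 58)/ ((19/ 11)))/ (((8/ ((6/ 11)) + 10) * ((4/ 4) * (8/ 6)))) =6435/ 326192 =0.02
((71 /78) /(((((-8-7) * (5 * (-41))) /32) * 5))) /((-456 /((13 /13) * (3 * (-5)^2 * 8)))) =-1136 /455715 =-0.00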